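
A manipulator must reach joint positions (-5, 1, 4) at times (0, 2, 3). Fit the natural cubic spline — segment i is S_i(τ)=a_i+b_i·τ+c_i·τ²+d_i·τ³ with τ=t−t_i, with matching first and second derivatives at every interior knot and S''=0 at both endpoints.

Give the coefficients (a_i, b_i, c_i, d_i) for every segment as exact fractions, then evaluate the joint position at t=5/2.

Δ: Δ0=3, Δ1=3
row 1: diag=6, rhs=0; c'=1/6, d'=0
back: M1=0
M: M0=0, M1=0, M2=0
seg 0: a=-5, c=M0/2=0, d=(M1−M0)/(6·2)=0, b=Δ0−h0·(2M0+M1)/6=3
seg 1: a=1, c=M1/2=0, d=(M2−M1)/(6·1)=0, b=Δ1−h1·(2M1+M2)/6=3
t_q=5/2 → seg 1, τ=1/2; S=1+3·τ+0·τ²+0·τ³=5/2

  seg 0: a=-5 b=3 c=0 d=0
  seg 1: a=1 b=3 c=0 d=0
S(5/2) = 5/2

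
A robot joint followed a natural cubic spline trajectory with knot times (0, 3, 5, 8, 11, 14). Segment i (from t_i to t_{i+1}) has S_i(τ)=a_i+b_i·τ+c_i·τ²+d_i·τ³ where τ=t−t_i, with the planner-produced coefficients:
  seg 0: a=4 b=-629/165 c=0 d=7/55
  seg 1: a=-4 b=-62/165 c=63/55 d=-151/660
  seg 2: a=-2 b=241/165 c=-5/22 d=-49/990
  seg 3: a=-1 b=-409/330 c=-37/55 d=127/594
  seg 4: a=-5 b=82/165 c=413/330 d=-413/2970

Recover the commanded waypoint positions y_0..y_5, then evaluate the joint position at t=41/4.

y_0 = S_0(0) = a_0 = 4
y_1 = S_1(0) = a_1 = -4
y_2 = S_2(0) = a_2 = -2
y_3 = S_3(0) = a_3 = -1
y_4 = S_4(0) = a_4 = -5
y_5 = S_4(3) = 4
t_q=41/4 is in segment 3 (τ=9/4); S_3(τ)=-33503/7040

y_0=4 y_1=-4 y_2=-2 y_3=-1 y_4=-5 y_5=4
S(41/4) = -33503/7040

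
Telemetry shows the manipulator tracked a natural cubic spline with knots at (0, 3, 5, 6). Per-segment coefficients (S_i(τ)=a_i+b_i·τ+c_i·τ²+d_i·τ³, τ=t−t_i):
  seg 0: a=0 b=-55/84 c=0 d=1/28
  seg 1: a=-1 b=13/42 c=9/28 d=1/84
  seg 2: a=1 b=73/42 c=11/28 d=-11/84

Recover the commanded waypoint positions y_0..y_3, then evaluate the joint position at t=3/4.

y_0=0 y_1=-1 y_2=1 y_3=3
S(3/4) = -853/1792

y_0 = S_0(0) = a_0 = 0
y_1 = S_1(0) = a_1 = -1
y_2 = S_2(0) = a_2 = 1
y_3 = S_2(1) = 3
t_q=3/4 is in segment 0 (τ=3/4); S_0(τ)=-853/1792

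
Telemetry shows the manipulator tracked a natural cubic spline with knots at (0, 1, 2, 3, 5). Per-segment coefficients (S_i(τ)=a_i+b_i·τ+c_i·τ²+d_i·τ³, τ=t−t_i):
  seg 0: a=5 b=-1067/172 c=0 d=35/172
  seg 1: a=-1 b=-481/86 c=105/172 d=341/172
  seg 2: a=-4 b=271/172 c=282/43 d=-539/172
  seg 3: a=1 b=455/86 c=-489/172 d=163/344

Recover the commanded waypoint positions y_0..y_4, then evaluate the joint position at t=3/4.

y_0=5 y_1=-1 y_2=-4 y_3=1 y_4=4
S(3/4) = 4769/11008

y_0 = S_0(0) = a_0 = 5
y_1 = S_1(0) = a_1 = -1
y_2 = S_2(0) = a_2 = -4
y_3 = S_3(0) = a_3 = 1
y_4 = S_3(2) = 4
t_q=3/4 is in segment 0 (τ=3/4); S_0(τ)=4769/11008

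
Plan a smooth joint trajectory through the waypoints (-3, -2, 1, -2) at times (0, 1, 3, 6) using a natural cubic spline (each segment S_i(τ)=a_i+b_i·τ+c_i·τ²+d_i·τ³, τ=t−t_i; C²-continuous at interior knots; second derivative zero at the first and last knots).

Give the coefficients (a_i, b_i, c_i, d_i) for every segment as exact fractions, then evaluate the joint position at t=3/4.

Δ: Δ0=1, Δ1=3/2, Δ2=-1
row 1: diag=6, rhs=3; c'=1/3, d'=1/2
row 2: denom=10−2·1/3=28/3; d'=(-15−2·1/2)/(28/3)=-12/7
back: M2=-12/7
back: M1=1/2−1/3·-12/7=15/14
M: M0=0, M1=15/14, M2=-12/7, M3=0
seg 0: a=-3, c=M0/2=0, d=(M1−M0)/(6·1)=5/28, b=Δ0−h0·(2M0+M1)/6=23/28
seg 1: a=-2, c=M1/2=15/28, d=(M2−M1)/(6·2)=-13/56, b=Δ1−h1·(2M1+M2)/6=19/14
seg 2: a=1, c=M2/2=-6/7, d=(M3−M2)/(6·3)=2/21, b=Δ2−h2·(2M2+M3)/6=5/7
t_q=3/4 → seg 0, τ=3/4; S=-3+23/28·τ+0·τ²+5/28·τ³=-591/256

  seg 0: a=-3 b=23/28 c=0 d=5/28
  seg 1: a=-2 b=19/14 c=15/28 d=-13/56
  seg 2: a=1 b=5/7 c=-6/7 d=2/21
S(3/4) = -591/256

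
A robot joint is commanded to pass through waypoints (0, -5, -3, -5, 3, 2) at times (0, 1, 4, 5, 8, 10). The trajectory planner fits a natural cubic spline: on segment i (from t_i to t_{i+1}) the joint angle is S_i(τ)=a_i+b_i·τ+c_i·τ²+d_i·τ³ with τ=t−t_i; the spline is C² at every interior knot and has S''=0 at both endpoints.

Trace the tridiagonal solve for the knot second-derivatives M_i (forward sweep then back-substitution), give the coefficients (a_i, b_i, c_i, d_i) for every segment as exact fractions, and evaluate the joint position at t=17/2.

Δ: Δ0=-5, Δ1=2/3, Δ2=-2, Δ3=8/3, Δ4=-1/2
row 1: diag=8, rhs=34; c'=3/8, d'=17/4
row 2: denom=8−3·3/8=55/8; d'=(-16−3·17/4)/(55/8)=-46/11
row 3: denom=8−1·8/55=432/55; d'=(28−1·-46/11)/(432/55)=295/72
row 4: denom=10−3·55/144=425/48; d'=(-19−3·295/72)/(425/48)=-1502/425
back: M4=-1502/425
back: M3=295/72−55/144·-1502/425=463/85
back: M2=-46/11−8/55·463/85=-2114/425
back: M1=17/4−3/8·-2114/425=2599/425
M: M0=0, M1=2599/425, M2=-2114/425, M3=463/85, M4=-1502/425, M5=0
seg 0: a=0, c=M0/2=0, d=(M1−M0)/(6·1)=2599/2550, b=Δ0−h0·(2M0+M1)/6=-15349/2550
seg 1: a=-5, c=M1/2=2599/850, d=(M2−M1)/(6·3)=-1571/2550, b=Δ1−h1·(2M1+M2)/6=-3776/1275
seg 2: a=-3, c=M2/2=-1057/425, d=(M3−M2)/(6·1)=4429/2550, b=Δ2−h2·(2M2+M3)/6=-3187/2550
seg 3: a=-5, c=M3/2=463/170, d=(M4−M3)/(6·3)=-3817/7650, b=Δ3−h3·(2M3+M4)/6=-76/75
seg 4: a=3, c=M4/2=-751/425, d=(M5−M4)/(6·2)=751/2550, b=Δ4−h4·(2M4+M5)/6=4733/2550
t_q=17/2 → seg 4, τ=1/2; S=3+4733/2550·τ+-751/425·τ²+751/2550·τ³=23957/6800

  seg 0: a=0 b=-15349/2550 c=0 d=2599/2550
  seg 1: a=-5 b=-3776/1275 c=2599/850 d=-1571/2550
  seg 2: a=-3 b=-3187/2550 c=-1057/425 d=4429/2550
  seg 3: a=-5 b=-76/75 c=463/170 d=-3817/7650
  seg 4: a=3 b=4733/2550 c=-751/425 d=751/2550
S(17/2) = 23957/6800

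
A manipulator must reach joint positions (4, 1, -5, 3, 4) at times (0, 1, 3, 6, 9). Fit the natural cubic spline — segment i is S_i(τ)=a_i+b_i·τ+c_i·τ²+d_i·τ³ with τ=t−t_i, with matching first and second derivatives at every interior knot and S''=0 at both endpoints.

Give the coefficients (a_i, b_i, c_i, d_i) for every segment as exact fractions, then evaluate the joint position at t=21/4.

Δ: Δ0=-3, Δ1=-3, Δ2=8/3, Δ3=1/3
row 1: diag=6, rhs=0; c'=1/3, d'=0
row 2: denom=10−2·1/3=28/3; d'=(34−2·0)/(28/3)=51/14
row 3: denom=12−3·9/28=309/28; d'=(-14−3·51/14)/(309/28)=-698/309
back: M3=-698/309
back: M2=51/14−9/28·-698/309=450/103
back: M1=0−1/3·450/103=-150/103
M: M0=0, M1=-150/103, M2=450/103, M3=-698/309, M4=0
seg 0: a=4, c=M0/2=0, d=(M1−M0)/(6·1)=-25/103, b=Δ0−h0·(2M0+M1)/6=-284/103
seg 1: a=1, c=M1/2=-75/103, d=(M2−M1)/(6·2)=50/103, b=Δ1−h1·(2M1+M2)/6=-359/103
seg 2: a=-5, c=M2/2=225/103, d=(M3−M2)/(6·3)=-1024/2781, b=Δ2−h2·(2M2+M3)/6=-59/103
seg 3: a=3, c=M3/2=-349/309, d=(M4−M3)/(6·3)=349/2781, b=Δ3−h3·(2M3+M4)/6=267/103
t_q=21/4 → seg 2, τ=9/4; S=-5+-59/103·τ+225/103·τ²+-1024/2781·τ³=949/1648

  seg 0: a=4 b=-284/103 c=0 d=-25/103
  seg 1: a=1 b=-359/103 c=-75/103 d=50/103
  seg 2: a=-5 b=-59/103 c=225/103 d=-1024/2781
  seg 3: a=3 b=267/103 c=-349/309 d=349/2781
S(21/4) = 949/1648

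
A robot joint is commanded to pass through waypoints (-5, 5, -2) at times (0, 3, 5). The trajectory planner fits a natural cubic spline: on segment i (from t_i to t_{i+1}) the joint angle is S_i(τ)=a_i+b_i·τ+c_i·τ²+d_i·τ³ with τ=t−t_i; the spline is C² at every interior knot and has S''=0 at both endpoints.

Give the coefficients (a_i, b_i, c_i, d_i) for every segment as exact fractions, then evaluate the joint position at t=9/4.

  seg 0: a=-5 b=323/60 c=0 d=-41/180
  seg 1: a=5 b=-23/30 c=-41/20 d=41/120
S(9/4) = 5783/1280

Δ: Δ0=10/3, Δ1=-7/2
row 1: diag=10, rhs=-41; c'=1/5, d'=-41/10
back: M1=-41/10
M: M0=0, M1=-41/10, M2=0
seg 0: a=-5, c=M0/2=0, d=(M1−M0)/(6·3)=-41/180, b=Δ0−h0·(2M0+M1)/6=323/60
seg 1: a=5, c=M1/2=-41/20, d=(M2−M1)/(6·2)=41/120, b=Δ1−h1·(2M1+M2)/6=-23/30
t_q=9/4 → seg 0, τ=9/4; S=-5+323/60·τ+0·τ²+-41/180·τ³=5783/1280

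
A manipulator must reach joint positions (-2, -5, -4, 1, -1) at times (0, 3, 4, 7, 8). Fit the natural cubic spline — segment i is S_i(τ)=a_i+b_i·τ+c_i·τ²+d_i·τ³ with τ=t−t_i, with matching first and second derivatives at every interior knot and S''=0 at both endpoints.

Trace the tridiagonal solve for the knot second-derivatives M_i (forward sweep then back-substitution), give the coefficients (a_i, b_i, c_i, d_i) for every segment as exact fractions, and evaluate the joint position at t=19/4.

  seg 0: a=-2 b=-713/432 c=0 d=281/3888
  seg 1: a=-5 b=65/216 c=281/432 d=7/144
  seg 2: a=-4 b=755/432 c=43/54 d=-1067/3888
  seg 3: a=1 b=-191/216 c=-241/144 d=241/432
S(19/4) = -7241/3072

Δ: Δ0=-1, Δ1=1, Δ2=5/3, Δ3=-2
row 1: diag=8, rhs=12; c'=1/8, d'=3/2
row 2: denom=8−1·1/8=63/8; d'=(4−1·3/2)/(63/8)=20/63
row 3: denom=8−3·8/21=48/7; d'=(-22−3·20/63)/(48/7)=-241/72
back: M3=-241/72
back: M2=20/63−8/21·-241/72=43/27
back: M1=3/2−1/8·43/27=281/216
M: M0=0, M1=281/216, M2=43/27, M3=-241/72, M4=0
seg 0: a=-2, c=M0/2=0, d=(M1−M0)/(6·3)=281/3888, b=Δ0−h0·(2M0+M1)/6=-713/432
seg 1: a=-5, c=M1/2=281/432, d=(M2−M1)/(6·1)=7/144, b=Δ1−h1·(2M1+M2)/6=65/216
seg 2: a=-4, c=M2/2=43/54, d=(M3−M2)/(6·3)=-1067/3888, b=Δ2−h2·(2M2+M3)/6=755/432
seg 3: a=1, c=M3/2=-241/144, d=(M4−M3)/(6·1)=241/432, b=Δ3−h3·(2M3+M4)/6=-191/216
t_q=19/4 → seg 2, τ=3/4; S=-4+755/432·τ+43/54·τ²+-1067/3888·τ³=-7241/3072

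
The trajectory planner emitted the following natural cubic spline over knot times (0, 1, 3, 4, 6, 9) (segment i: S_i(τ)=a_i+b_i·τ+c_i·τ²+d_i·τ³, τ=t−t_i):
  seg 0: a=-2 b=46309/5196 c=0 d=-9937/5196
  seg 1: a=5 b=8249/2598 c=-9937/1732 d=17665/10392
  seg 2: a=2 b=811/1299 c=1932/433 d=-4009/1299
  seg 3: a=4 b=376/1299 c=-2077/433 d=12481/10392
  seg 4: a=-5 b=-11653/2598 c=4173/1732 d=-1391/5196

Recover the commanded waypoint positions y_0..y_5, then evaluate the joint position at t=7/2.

y_0 = S_0(0) = a_0 = -2
y_1 = S_1(0) = a_1 = 5
y_2 = S_2(0) = a_2 = 2
y_3 = S_3(0) = a_3 = 4
y_4 = S_4(0) = a_4 = -5
y_5 = S_4(3) = -4
t_q=7/2 is in segment 2 (τ=1/2); S_2(τ)=10537/3464

y_0=-2 y_1=5 y_2=2 y_3=4 y_4=-5 y_5=-4
S(7/2) = 10537/3464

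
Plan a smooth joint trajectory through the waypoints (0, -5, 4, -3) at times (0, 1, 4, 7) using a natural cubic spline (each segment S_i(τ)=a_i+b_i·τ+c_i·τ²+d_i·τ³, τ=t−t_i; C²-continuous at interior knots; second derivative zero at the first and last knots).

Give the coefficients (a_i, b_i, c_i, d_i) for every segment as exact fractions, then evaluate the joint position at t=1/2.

  seg 0: a=0 b=-547/87 c=0 d=112/87
  seg 1: a=-5 b=-211/87 c=112/29 d=-536/783
  seg 2: a=4 b=197/87 c=-200/87 d=200/783
S(1/2) = -173/58

Δ: Δ0=-5, Δ1=3, Δ2=-7/3
row 1: diag=8, rhs=48; c'=3/8, d'=6
row 2: denom=12−3·3/8=87/8; d'=(-32−3·6)/(87/8)=-400/87
back: M2=-400/87
back: M1=6−3/8·-400/87=224/29
M: M0=0, M1=224/29, M2=-400/87, M3=0
seg 0: a=0, c=M0/2=0, d=(M1−M0)/(6·1)=112/87, b=Δ0−h0·(2M0+M1)/6=-547/87
seg 1: a=-5, c=M1/2=112/29, d=(M2−M1)/(6·3)=-536/783, b=Δ1−h1·(2M1+M2)/6=-211/87
seg 2: a=4, c=M2/2=-200/87, d=(M3−M2)/(6·3)=200/783, b=Δ2−h2·(2M2+M3)/6=197/87
t_q=1/2 → seg 0, τ=1/2; S=0+-547/87·τ+0·τ²+112/87·τ³=-173/58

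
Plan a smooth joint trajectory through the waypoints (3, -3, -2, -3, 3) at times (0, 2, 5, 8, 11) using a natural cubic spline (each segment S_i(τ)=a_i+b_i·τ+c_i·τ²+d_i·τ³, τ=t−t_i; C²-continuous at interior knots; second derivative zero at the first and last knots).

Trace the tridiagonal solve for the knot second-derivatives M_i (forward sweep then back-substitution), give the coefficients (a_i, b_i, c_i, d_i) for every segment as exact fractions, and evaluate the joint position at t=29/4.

Δ: Δ0=-3, Δ1=1/3, Δ2=-1/3, Δ3=2
row 1: diag=10, rhs=20; c'=3/10, d'=2
row 2: denom=12−3·3/10=111/10; d'=(-4−3·2)/(111/10)=-100/111
row 3: denom=12−3·10/37=414/37; d'=(14−3·-100/111)/(414/37)=103/69
back: M3=103/69
back: M2=-100/111−10/37·103/69=-30/23
back: M1=2−3/10·-30/23=55/23
M: M0=0, M1=55/23, M2=-30/23, M3=103/69, M4=0
seg 0: a=3, c=M0/2=0, d=(M1−M0)/(6·2)=55/276, b=Δ0−h0·(2M0+M1)/6=-262/69
seg 1: a=-3, c=M1/2=55/46, d=(M2−M1)/(6·3)=-85/414, b=Δ1−h1·(2M1+M2)/6=-97/69
seg 2: a=-2, c=M2/2=-15/23, d=(M3−M2)/(6·3)=193/1242, b=Δ2−h2·(2M2+M3)/6=31/138
seg 3: a=-3, c=M3/2=103/138, d=(M4−M3)/(6·3)=-103/1242, b=Δ3−h3·(2M3+M4)/6=35/69
t_q=29/4 → seg 2, τ=9/4; S=-2+31/138·τ+-15/23·τ²+193/1242·τ³=-8909/2944

  seg 0: a=3 b=-262/69 c=0 d=55/276
  seg 1: a=-3 b=-97/69 c=55/46 d=-85/414
  seg 2: a=-2 b=31/138 c=-15/23 d=193/1242
  seg 3: a=-3 b=35/69 c=103/138 d=-103/1242
S(29/4) = -8909/2944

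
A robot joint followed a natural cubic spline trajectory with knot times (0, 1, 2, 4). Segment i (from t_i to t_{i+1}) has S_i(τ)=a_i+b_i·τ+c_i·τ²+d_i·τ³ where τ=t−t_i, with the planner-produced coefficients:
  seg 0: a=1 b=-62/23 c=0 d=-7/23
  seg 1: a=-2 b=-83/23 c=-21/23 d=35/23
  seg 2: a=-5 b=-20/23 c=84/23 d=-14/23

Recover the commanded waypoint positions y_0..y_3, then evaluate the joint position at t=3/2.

y_0 = S_0(0) = a_0 = 1
y_1 = S_1(0) = a_1 = -2
y_2 = S_2(0) = a_2 = -5
y_3 = S_2(2) = 3
t_q=3/2 is in segment 1 (τ=1/2); S_1(τ)=-707/184

y_0=1 y_1=-2 y_2=-5 y_3=3
S(3/2) = -707/184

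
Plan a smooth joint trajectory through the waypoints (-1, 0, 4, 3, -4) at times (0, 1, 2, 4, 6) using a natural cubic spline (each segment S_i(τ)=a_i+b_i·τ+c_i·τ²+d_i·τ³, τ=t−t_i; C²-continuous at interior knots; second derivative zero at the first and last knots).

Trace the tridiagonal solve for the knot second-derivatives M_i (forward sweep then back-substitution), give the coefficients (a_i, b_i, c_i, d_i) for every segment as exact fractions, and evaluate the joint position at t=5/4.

  seg 0: a=-1 b=1/28 c=0 d=27/28
  seg 1: a=0 b=41/14 c=81/28 d=-51/28
  seg 2: a=4 b=13/4 c=-18/7 d=39/112
  seg 3: a=3 b=-20/7 c=-27/56 d=9/112
S(5/4) = 1585/1792

Δ: Δ0=1, Δ1=4, Δ2=-1/2, Δ3=-7/2
row 1: diag=4, rhs=18; c'=1/4, d'=9/2
row 2: denom=6−1·1/4=23/4; d'=(-27−1·9/2)/(23/4)=-126/23
row 3: denom=8−2·8/23=168/23; d'=(-18−2·-126/23)/(168/23)=-27/28
back: M3=-27/28
back: M2=-126/23−8/23·-27/28=-36/7
back: M1=9/2−1/4·-36/7=81/14
M: M0=0, M1=81/14, M2=-36/7, M3=-27/28, M4=0
seg 0: a=-1, c=M0/2=0, d=(M1−M0)/(6·1)=27/28, b=Δ0−h0·(2M0+M1)/6=1/28
seg 1: a=0, c=M1/2=81/28, d=(M2−M1)/(6·1)=-51/28, b=Δ1−h1·(2M1+M2)/6=41/14
seg 2: a=4, c=M2/2=-18/7, d=(M3−M2)/(6·2)=39/112, b=Δ2−h2·(2M2+M3)/6=13/4
seg 3: a=3, c=M3/2=-27/56, d=(M4−M3)/(6·2)=9/112, b=Δ3−h3·(2M3+M4)/6=-20/7
t_q=5/4 → seg 1, τ=1/4; S=0+41/14·τ+81/28·τ²+-51/28·τ³=1585/1792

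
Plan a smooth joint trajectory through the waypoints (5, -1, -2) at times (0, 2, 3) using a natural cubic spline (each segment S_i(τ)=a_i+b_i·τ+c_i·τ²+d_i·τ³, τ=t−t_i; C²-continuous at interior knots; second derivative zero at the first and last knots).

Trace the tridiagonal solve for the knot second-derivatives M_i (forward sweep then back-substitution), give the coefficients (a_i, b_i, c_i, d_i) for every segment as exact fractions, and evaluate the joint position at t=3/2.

  seg 0: a=5 b=-11/3 c=0 d=1/6
  seg 1: a=-1 b=-5/3 c=1 d=-1/3
S(3/2) = 1/16

Δ: Δ0=-3, Δ1=-1
row 1: diag=6, rhs=12; c'=1/6, d'=2
back: M1=2
M: M0=0, M1=2, M2=0
seg 0: a=5, c=M0/2=0, d=(M1−M0)/(6·2)=1/6, b=Δ0−h0·(2M0+M1)/6=-11/3
seg 1: a=-1, c=M1/2=1, d=(M2−M1)/(6·1)=-1/3, b=Δ1−h1·(2M1+M2)/6=-5/3
t_q=3/2 → seg 0, τ=3/2; S=5+-11/3·τ+0·τ²+1/6·τ³=1/16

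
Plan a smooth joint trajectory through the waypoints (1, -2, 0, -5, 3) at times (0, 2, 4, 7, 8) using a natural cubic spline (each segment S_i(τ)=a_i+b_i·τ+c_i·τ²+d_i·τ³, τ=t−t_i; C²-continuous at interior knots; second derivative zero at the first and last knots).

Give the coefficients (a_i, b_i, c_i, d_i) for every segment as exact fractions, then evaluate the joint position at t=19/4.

Δ: Δ0=-3/2, Δ1=1, Δ2=-5/3, Δ3=8
row 1: diag=8, rhs=15; c'=1/4, d'=15/8
row 2: denom=10−2·1/4=19/2; d'=(-16−2·15/8)/(19/2)=-79/38
row 3: denom=8−3·6/19=134/19; d'=(58−3·-79/38)/(134/19)=2441/268
back: M3=2441/268
back: M2=-79/38−6/19·2441/268=-332/67
back: M1=15/8−1/4·-332/67=1669/536
M: M0=0, M1=1669/536, M2=-332/67, M3=2441/268, M4=0
seg 0: a=1, c=M0/2=0, d=(M1−M0)/(6·2)=1669/6432, b=Δ0−h0·(2M0+M1)/6=-4081/1608
seg 1: a=-2, c=M1/2=1669/1072, d=(M2−M1)/(6·2)=-4325/6432, b=Δ1−h1·(2M1+M2)/6=463/804
seg 2: a=0, c=M2/2=-166/67, d=(M3−M2)/(6·3)=3769/4824, b=Δ2−h2·(2M2+M3)/6=-2035/1608
seg 3: a=-5, c=M3/2=2441/536, d=(M4−M3)/(6·1)=-2441/1608, b=Δ3−h3·(2M3+M4)/6=3991/804
t_q=19/4 → seg 2, τ=3/4; S=0+-2035/1608·τ+-166/67·τ²+3769/4824·τ³=-69061/34304

  seg 0: a=1 b=-4081/1608 c=0 d=1669/6432
  seg 1: a=-2 b=463/804 c=1669/1072 d=-4325/6432
  seg 2: a=0 b=-2035/1608 c=-166/67 d=3769/4824
  seg 3: a=-5 b=3991/804 c=2441/536 d=-2441/1608
S(19/4) = -69061/34304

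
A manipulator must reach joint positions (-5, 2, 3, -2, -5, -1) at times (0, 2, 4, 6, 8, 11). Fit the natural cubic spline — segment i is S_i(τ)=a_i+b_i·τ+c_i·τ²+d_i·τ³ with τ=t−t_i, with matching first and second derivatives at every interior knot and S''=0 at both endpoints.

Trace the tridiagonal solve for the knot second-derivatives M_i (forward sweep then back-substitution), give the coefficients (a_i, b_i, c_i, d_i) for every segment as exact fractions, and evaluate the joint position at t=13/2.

  seg 0: a=-5 b=3244/795 c=0 d=-923/6360
  seg 1: a=2 b=3719/1590 c=-923/1060 d=-31/1272
  seg 2: a=3 b=-1142/795 c=-539/530 d=1543/6360
  seg 3: a=-2 b=-4123/1590 c=93/212 d=343/6360
  seg 4: a=-5 b=-152/795 c=202/265 d=-202/2385
S(13/2) = -10787/3392

Δ: Δ0=7/2, Δ1=1/2, Δ2=-5/2, Δ3=-3/2, Δ4=4/3
row 1: diag=8, rhs=-18; c'=1/4, d'=-9/4
row 2: denom=8−2·1/4=15/2; d'=(-18−2·-9/4)/(15/2)=-9/5
row 3: denom=8−2·4/15=112/15; d'=(6−2·-9/5)/(112/15)=9/7
row 4: denom=10−2·15/56=265/28; d'=(17−2·9/7)/(265/28)=404/265
back: M4=404/265
back: M3=9/7−15/56·404/265=93/106
back: M2=-9/5−4/15·93/106=-539/265
back: M1=-9/4−1/4·-539/265=-923/530
M: M0=0, M1=-923/530, M2=-539/265, M3=93/106, M4=404/265, M5=0
seg 0: a=-5, c=M0/2=0, d=(M1−M0)/(6·2)=-923/6360, b=Δ0−h0·(2M0+M1)/6=3244/795
seg 1: a=2, c=M1/2=-923/1060, d=(M2−M1)/(6·2)=-31/1272, b=Δ1−h1·(2M1+M2)/6=3719/1590
seg 2: a=3, c=M2/2=-539/530, d=(M3−M2)/(6·2)=1543/6360, b=Δ2−h2·(2M2+M3)/6=-1142/795
seg 3: a=-2, c=M3/2=93/212, d=(M4−M3)/(6·2)=343/6360, b=Δ3−h3·(2M3+M4)/6=-4123/1590
seg 4: a=-5, c=M4/2=202/265, d=(M5−M4)/(6·3)=-202/2385, b=Δ4−h4·(2M4+M5)/6=-152/795
t_q=13/2 → seg 3, τ=1/2; S=-2+-4123/1590·τ+93/212·τ²+343/6360·τ³=-10787/3392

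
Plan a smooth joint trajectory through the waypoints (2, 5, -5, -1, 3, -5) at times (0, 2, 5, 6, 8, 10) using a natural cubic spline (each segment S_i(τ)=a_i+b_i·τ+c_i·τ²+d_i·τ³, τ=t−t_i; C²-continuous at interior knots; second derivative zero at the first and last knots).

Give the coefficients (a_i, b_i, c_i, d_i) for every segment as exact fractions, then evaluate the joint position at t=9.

Δ: Δ0=3/2, Δ1=-10/3, Δ2=4, Δ3=2, Δ4=-4
row 1: diag=10, rhs=-29; c'=3/10, d'=-29/10
row 2: denom=8−3·3/10=71/10; d'=(44−3·-29/10)/(71/10)=527/71
row 3: denom=6−1·10/71=416/71; d'=(-12−1·527/71)/(416/71)=-1379/416
row 4: denom=8−2·71/208=761/104; d'=(-36−2·-1379/416)/(761/104)=-6109/1522
back: M4=-6109/1522
back: M3=-1379/416−71/208·-6109/1522=-1480/761
back: M2=527/71−10/71·-1480/761=5857/761
back: M1=-29/10−3/10·5857/761=-3964/761
M: M0=0, M1=-3964/761, M2=5857/761, M3=-1480/761, M4=-6109/1522, M5=0
seg 0: a=2, c=M0/2=0, d=(M1−M0)/(6·2)=-991/2283, b=Δ0−h0·(2M0+M1)/6=14777/4566
seg 1: a=5, c=M1/2=-1982/761, d=(M2−M1)/(6·3)=9821/13698, b=Δ1−h1·(2M1+M2)/6=-9007/4566
seg 2: a=-5, c=M2/2=5857/1522, d=(M3−M2)/(6·1)=-7337/4566, b=Δ2−h2·(2M2+M3)/6=4015/2283
seg 3: a=-1, c=M3/2=-740/761, d=(M4−M3)/(6·2)=-3149/18264, b=Δ3−h3·(2M3+M4)/6=21161/4566
seg 4: a=3, c=M4/2=-6109/3044, d=(M5−M4)/(6·2)=6109/18264, b=Δ4−h4·(2M4+M5)/6=-3023/2283
t_q=9 → seg 4, τ=1; S=3+-3023/2283·τ+-6109/3044·τ²+6109/18264·τ³=21/6088

  seg 0: a=2 b=14777/4566 c=0 d=-991/2283
  seg 1: a=5 b=-9007/4566 c=-1982/761 d=9821/13698
  seg 2: a=-5 b=4015/2283 c=5857/1522 d=-7337/4566
  seg 3: a=-1 b=21161/4566 c=-740/761 d=-3149/18264
  seg 4: a=3 b=-3023/2283 c=-6109/3044 d=6109/18264
S(9) = 21/6088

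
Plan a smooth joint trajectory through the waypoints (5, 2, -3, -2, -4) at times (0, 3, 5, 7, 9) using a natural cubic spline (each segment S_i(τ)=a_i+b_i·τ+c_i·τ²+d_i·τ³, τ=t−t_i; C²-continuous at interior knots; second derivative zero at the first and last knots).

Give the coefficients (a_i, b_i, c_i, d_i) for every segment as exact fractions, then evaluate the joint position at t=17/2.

  seg 0: a=5 b=-17/71 c=0 d=-6/71
  seg 1: a=2 b=-179/71 c=-54/71 d=219/568
  seg 2: a=-3 b=-133/142 c=441/284 d=-237/568
  seg 3: a=-2 b=19/71 c=-135/142 d=45/284
S(17/2) = -7277/2272

Δ: Δ0=-1, Δ1=-5/2, Δ2=1/2, Δ3=-1
row 1: diag=10, rhs=-9; c'=1/5, d'=-9/10
row 2: denom=8−2·1/5=38/5; d'=(18−2·-9/10)/(38/5)=99/38
row 3: denom=8−2·5/19=142/19; d'=(-9−2·99/38)/(142/19)=-135/71
back: M3=-135/71
back: M2=99/38−5/19·-135/71=441/142
back: M1=-9/10−1/5·441/142=-108/71
M: M0=0, M1=-108/71, M2=441/142, M3=-135/71, M4=0
seg 0: a=5, c=M0/2=0, d=(M1−M0)/(6·3)=-6/71, b=Δ0−h0·(2M0+M1)/6=-17/71
seg 1: a=2, c=M1/2=-54/71, d=(M2−M1)/(6·2)=219/568, b=Δ1−h1·(2M1+M2)/6=-179/71
seg 2: a=-3, c=M2/2=441/284, d=(M3−M2)/(6·2)=-237/568, b=Δ2−h2·(2M2+M3)/6=-133/142
seg 3: a=-2, c=M3/2=-135/142, d=(M4−M3)/(6·2)=45/284, b=Δ3−h3·(2M3+M4)/6=19/71
t_q=17/2 → seg 3, τ=3/2; S=-2+19/71·τ+-135/142·τ²+45/284·τ³=-7277/2272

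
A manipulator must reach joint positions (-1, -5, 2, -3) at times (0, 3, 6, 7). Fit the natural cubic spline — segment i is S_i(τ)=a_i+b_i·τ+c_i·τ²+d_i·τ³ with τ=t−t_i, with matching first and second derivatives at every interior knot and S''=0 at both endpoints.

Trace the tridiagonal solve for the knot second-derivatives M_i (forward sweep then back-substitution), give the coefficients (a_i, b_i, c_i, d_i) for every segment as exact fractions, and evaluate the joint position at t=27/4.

  seg 0: a=-1 b=-90/29 c=0 d=154/783
  seg 1: a=-5 b=64/29 c=154/87 d=-451/783
  seg 2: a=2 b=-79/29 c=-99/29 d=33/29
S(27/4) = -2753/1856

Δ: Δ0=-4/3, Δ1=7/3, Δ2=-5
row 1: diag=12, rhs=22; c'=1/4, d'=11/6
row 2: denom=8−3·1/4=29/4; d'=(-44−3·11/6)/(29/4)=-198/29
back: M2=-198/29
back: M1=11/6−1/4·-198/29=308/87
M: M0=0, M1=308/87, M2=-198/29, M3=0
seg 0: a=-1, c=M0/2=0, d=(M1−M0)/(6·3)=154/783, b=Δ0−h0·(2M0+M1)/6=-90/29
seg 1: a=-5, c=M1/2=154/87, d=(M2−M1)/(6·3)=-451/783, b=Δ1−h1·(2M1+M2)/6=64/29
seg 2: a=2, c=M2/2=-99/29, d=(M3−M2)/(6·1)=33/29, b=Δ2−h2·(2M2+M3)/6=-79/29
t_q=27/4 → seg 2, τ=3/4; S=2+-79/29·τ+-99/29·τ²+33/29·τ³=-2753/1856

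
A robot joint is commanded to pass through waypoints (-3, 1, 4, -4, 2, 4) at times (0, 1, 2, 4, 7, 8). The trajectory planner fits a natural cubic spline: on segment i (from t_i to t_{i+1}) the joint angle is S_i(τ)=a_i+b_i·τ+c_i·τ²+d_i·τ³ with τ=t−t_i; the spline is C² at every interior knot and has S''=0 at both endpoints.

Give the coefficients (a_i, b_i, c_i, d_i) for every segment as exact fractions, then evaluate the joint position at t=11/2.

  seg 0: a=-3 b=5821/1505 c=0 d=199/1505
  seg 1: a=1 b=6418/1505 c=597/1505 d=-500/301
  seg 2: a=4 b=16/215 c=-6903/1505 d=3837/3010
  seg 3: a=-4 b=-4478/1505 c=4608/1505 d=-704/1505
  seg 4: a=2 b=4162/1505 c=-1728/1505 d=576/1505
S(11/2) = -949/301

Δ: Δ0=4, Δ1=3, Δ2=-4, Δ3=2, Δ4=2
row 1: diag=4, rhs=-6; c'=1/4, d'=-3/2
row 2: denom=6−1·1/4=23/4; d'=(-42−1·-3/2)/(23/4)=-162/23
row 3: denom=10−2·8/23=214/23; d'=(36−2·-162/23)/(214/23)=576/107
row 4: denom=8−3·69/214=1505/214; d'=(0−3·576/107)/(1505/214)=-3456/1505
back: M4=-3456/1505
back: M3=576/107−69/214·-3456/1505=9216/1505
back: M2=-162/23−8/23·9216/1505=-13806/1505
back: M1=-3/2−1/4·-13806/1505=1194/1505
M: M0=0, M1=1194/1505, M2=-13806/1505, M3=9216/1505, M4=-3456/1505, M5=0
seg 0: a=-3, c=M0/2=0, d=(M1−M0)/(6·1)=199/1505, b=Δ0−h0·(2M0+M1)/6=5821/1505
seg 1: a=1, c=M1/2=597/1505, d=(M2−M1)/(6·1)=-500/301, b=Δ1−h1·(2M1+M2)/6=6418/1505
seg 2: a=4, c=M2/2=-6903/1505, d=(M3−M2)/(6·2)=3837/3010, b=Δ2−h2·(2M2+M3)/6=16/215
seg 3: a=-4, c=M3/2=4608/1505, d=(M4−M3)/(6·3)=-704/1505, b=Δ3−h3·(2M3+M4)/6=-4478/1505
seg 4: a=2, c=M4/2=-1728/1505, d=(M5−M4)/(6·1)=576/1505, b=Δ4−h4·(2M4+M5)/6=4162/1505
t_q=11/2 → seg 3, τ=3/2; S=-4+-4478/1505·τ+4608/1505·τ²+-704/1505·τ³=-949/301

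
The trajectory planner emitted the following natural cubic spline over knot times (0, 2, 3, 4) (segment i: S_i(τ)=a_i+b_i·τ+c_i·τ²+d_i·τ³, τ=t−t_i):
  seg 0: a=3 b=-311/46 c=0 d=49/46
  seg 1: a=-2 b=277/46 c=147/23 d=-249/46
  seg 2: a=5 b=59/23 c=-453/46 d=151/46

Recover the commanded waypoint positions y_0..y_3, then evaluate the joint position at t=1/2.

y_0 = S_0(0) = a_0 = 3
y_1 = S_1(0) = a_1 = -2
y_2 = S_2(0) = a_2 = 5
y_3 = S_2(1) = 1
t_q=1/2 is in segment 0 (τ=1/2); S_0(τ)=-91/368

y_0=3 y_1=-2 y_2=5 y_3=1
S(1/2) = -91/368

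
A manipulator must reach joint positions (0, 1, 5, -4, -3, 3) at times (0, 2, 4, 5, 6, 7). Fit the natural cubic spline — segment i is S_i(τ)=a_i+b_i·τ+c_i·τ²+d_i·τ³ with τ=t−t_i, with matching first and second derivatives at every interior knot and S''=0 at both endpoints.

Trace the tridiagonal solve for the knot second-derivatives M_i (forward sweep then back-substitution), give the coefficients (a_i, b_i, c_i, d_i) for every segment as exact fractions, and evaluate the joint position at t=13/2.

  seg 0: a=0 b=-186/157 c=0 d=529/1256
  seg 1: a=1 b=1215/314 c=1587/628 d=-1087/628
  seg 2: a=5 b=-2133/314 c=-4935/628 d=3549/628
  seg 3: a=-4 b=-3489/628 c=1428/157 d=-1595/628
  seg 4: a=-3 b=1575/314 c=927/628 d=-309/628
S(13/2) = -927/5024

Δ: Δ0=1/2, Δ1=2, Δ2=-9, Δ3=1, Δ4=6
row 1: diag=8, rhs=9; c'=1/4, d'=9/8
row 2: denom=6−2·1/4=11/2; d'=(-66−2·9/8)/(11/2)=-273/22
row 3: denom=4−1·2/11=42/11; d'=(60−1·-273/22)/(42/11)=531/28
row 4: denom=4−1·11/42=157/42; d'=(30−1·531/28)/(157/42)=927/314
back: M4=927/314
back: M3=531/28−11/42·927/314=2856/157
back: M2=-273/22−2/11·2856/157=-4935/314
back: M1=9/8−1/4·-4935/314=1587/314
M: M0=0, M1=1587/314, M2=-4935/314, M3=2856/157, M4=927/314, M5=0
seg 0: a=0, c=M0/2=0, d=(M1−M0)/(6·2)=529/1256, b=Δ0−h0·(2M0+M1)/6=-186/157
seg 1: a=1, c=M1/2=1587/628, d=(M2−M1)/(6·2)=-1087/628, b=Δ1−h1·(2M1+M2)/6=1215/314
seg 2: a=5, c=M2/2=-4935/628, d=(M3−M2)/(6·1)=3549/628, b=Δ2−h2·(2M2+M3)/6=-2133/314
seg 3: a=-4, c=M3/2=1428/157, d=(M4−M3)/(6·1)=-1595/628, b=Δ3−h3·(2M3+M4)/6=-3489/628
seg 4: a=-3, c=M4/2=927/628, d=(M5−M4)/(6·1)=-309/628, b=Δ4−h4·(2M4+M5)/6=1575/314
t_q=13/2 → seg 4, τ=1/2; S=-3+1575/314·τ+927/628·τ²+-309/628·τ³=-927/5024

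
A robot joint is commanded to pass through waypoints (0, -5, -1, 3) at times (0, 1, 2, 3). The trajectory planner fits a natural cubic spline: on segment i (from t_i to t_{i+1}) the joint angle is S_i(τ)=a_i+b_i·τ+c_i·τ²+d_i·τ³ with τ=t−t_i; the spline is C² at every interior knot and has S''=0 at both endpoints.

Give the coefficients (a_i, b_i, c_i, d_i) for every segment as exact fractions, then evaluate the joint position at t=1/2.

Δ: Δ0=-5, Δ1=4, Δ2=4
row 1: diag=4, rhs=54; c'=1/4, d'=27/2
row 2: denom=4−1·1/4=15/4; d'=(0−1·27/2)/(15/4)=-18/5
back: M2=-18/5
back: M1=27/2−1/4·-18/5=72/5
M: M0=0, M1=72/5, M2=-18/5, M3=0
seg 0: a=0, c=M0/2=0, d=(M1−M0)/(6·1)=12/5, b=Δ0−h0·(2M0+M1)/6=-37/5
seg 1: a=-5, c=M1/2=36/5, d=(M2−M1)/(6·1)=-3, b=Δ1−h1·(2M1+M2)/6=-1/5
seg 2: a=-1, c=M2/2=-9/5, d=(M3−M2)/(6·1)=3/5, b=Δ2−h2·(2M2+M3)/6=26/5
t_q=1/2 → seg 0, τ=1/2; S=0+-37/5·τ+0·τ²+12/5·τ³=-17/5

  seg 0: a=0 b=-37/5 c=0 d=12/5
  seg 1: a=-5 b=-1/5 c=36/5 d=-3
  seg 2: a=-1 b=26/5 c=-9/5 d=3/5
S(1/2) = -17/5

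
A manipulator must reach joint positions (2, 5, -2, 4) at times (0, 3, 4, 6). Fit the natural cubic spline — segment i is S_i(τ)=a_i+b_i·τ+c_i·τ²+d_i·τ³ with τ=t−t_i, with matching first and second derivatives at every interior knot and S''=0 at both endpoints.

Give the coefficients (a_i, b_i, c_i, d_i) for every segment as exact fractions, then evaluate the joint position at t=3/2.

  seg 0: a=2 b=221/47 c=0 d=-58/141
  seg 1: a=5 b=-301/47 c=-174/47 d=146/47
  seg 2: a=-2 b=-211/47 c=264/47 d=-44/47
S(3/2) = 1441/188

Δ: Δ0=1, Δ1=-7, Δ2=3
row 1: diag=8, rhs=-48; c'=1/8, d'=-6
row 2: denom=6−1·1/8=47/8; d'=(60−1·-6)/(47/8)=528/47
back: M2=528/47
back: M1=-6−1/8·528/47=-348/47
M: M0=0, M1=-348/47, M2=528/47, M3=0
seg 0: a=2, c=M0/2=0, d=(M1−M0)/(6·3)=-58/141, b=Δ0−h0·(2M0+M1)/6=221/47
seg 1: a=5, c=M1/2=-174/47, d=(M2−M1)/(6·1)=146/47, b=Δ1−h1·(2M1+M2)/6=-301/47
seg 2: a=-2, c=M2/2=264/47, d=(M3−M2)/(6·2)=-44/47, b=Δ2−h2·(2M2+M3)/6=-211/47
t_q=3/2 → seg 0, τ=3/2; S=2+221/47·τ+0·τ²+-58/141·τ³=1441/188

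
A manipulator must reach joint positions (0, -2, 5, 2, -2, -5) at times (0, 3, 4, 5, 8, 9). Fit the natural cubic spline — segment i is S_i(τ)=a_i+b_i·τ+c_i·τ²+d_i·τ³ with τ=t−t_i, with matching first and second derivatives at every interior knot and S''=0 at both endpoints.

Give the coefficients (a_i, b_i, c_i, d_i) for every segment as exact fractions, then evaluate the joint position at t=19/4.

  seg 0: a=0 b=-7675/1641 c=0 d=6581/14769
  seg 1: a=-2 b=12068/1641 c=6581/1641 d=-7162/1641
  seg 2: a=5 b=1248/547 c=-14905/1641 d=6238/1641
  seg 3: a=2 b=-7352/1641 c=3809/1641 d=-6263/14769
  seg 4: a=-2 b=-3287/1641 c=-818/547 d=818/1641
S(19/4) = 56113/17504

Δ: Δ0=-2/3, Δ1=7, Δ2=-3, Δ3=-4/3, Δ4=-3
row 1: diag=8, rhs=46; c'=1/8, d'=23/4
row 2: denom=4−1·1/8=31/8; d'=(-60−1·23/4)/(31/8)=-526/31
row 3: denom=8−1·8/31=240/31; d'=(10−1·-526/31)/(240/31)=209/60
row 4: denom=8−3·31/80=547/80; d'=(-10−3·209/60)/(547/80)=-1636/547
back: M4=-1636/547
back: M3=209/60−31/80·-1636/547=7618/1641
back: M2=-526/31−8/31·7618/1641=-29810/1641
back: M1=23/4−1/8·-29810/1641=13162/1641
M: M0=0, M1=13162/1641, M2=-29810/1641, M3=7618/1641, M4=-1636/547, M5=0
seg 0: a=0, c=M0/2=0, d=(M1−M0)/(6·3)=6581/14769, b=Δ0−h0·(2M0+M1)/6=-7675/1641
seg 1: a=-2, c=M1/2=6581/1641, d=(M2−M1)/(6·1)=-7162/1641, b=Δ1−h1·(2M1+M2)/6=12068/1641
seg 2: a=5, c=M2/2=-14905/1641, d=(M3−M2)/(6·1)=6238/1641, b=Δ2−h2·(2M2+M3)/6=1248/547
seg 3: a=2, c=M3/2=3809/1641, d=(M4−M3)/(6·3)=-6263/14769, b=Δ3−h3·(2M3+M4)/6=-7352/1641
seg 4: a=-2, c=M4/2=-818/547, d=(M5−M4)/(6·1)=818/1641, b=Δ4−h4·(2M4+M5)/6=-3287/1641
t_q=19/4 → seg 2, τ=3/4; S=5+1248/547·τ+-14905/1641·τ²+6238/1641·τ³=56113/17504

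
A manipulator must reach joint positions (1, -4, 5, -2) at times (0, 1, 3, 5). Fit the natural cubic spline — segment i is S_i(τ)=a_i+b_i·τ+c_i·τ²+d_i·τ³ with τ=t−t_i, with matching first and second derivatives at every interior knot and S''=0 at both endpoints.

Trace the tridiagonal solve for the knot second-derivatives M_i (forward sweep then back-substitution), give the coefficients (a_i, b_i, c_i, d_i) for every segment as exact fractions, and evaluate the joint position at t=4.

  seg 0: a=1 b=-78/11 c=0 d=23/11
  seg 1: a=-4 b=-9/11 c=69/11 d=-159/88
  seg 2: a=5 b=57/22 c=-201/44 d=67/88
S(4) = 333/88

Δ: Δ0=-5, Δ1=9/2, Δ2=-7/2
row 1: diag=6, rhs=57; c'=1/3, d'=19/2
row 2: denom=8−2·1/3=22/3; d'=(-48−2·19/2)/(22/3)=-201/22
back: M2=-201/22
back: M1=19/2−1/3·-201/22=138/11
M: M0=0, M1=138/11, M2=-201/22, M3=0
seg 0: a=1, c=M0/2=0, d=(M1−M0)/(6·1)=23/11, b=Δ0−h0·(2M0+M1)/6=-78/11
seg 1: a=-4, c=M1/2=69/11, d=(M2−M1)/(6·2)=-159/88, b=Δ1−h1·(2M1+M2)/6=-9/11
seg 2: a=5, c=M2/2=-201/44, d=(M3−M2)/(6·2)=67/88, b=Δ2−h2·(2M2+M3)/6=57/22
t_q=4 → seg 2, τ=1; S=5+57/22·τ+-201/44·τ²+67/88·τ³=333/88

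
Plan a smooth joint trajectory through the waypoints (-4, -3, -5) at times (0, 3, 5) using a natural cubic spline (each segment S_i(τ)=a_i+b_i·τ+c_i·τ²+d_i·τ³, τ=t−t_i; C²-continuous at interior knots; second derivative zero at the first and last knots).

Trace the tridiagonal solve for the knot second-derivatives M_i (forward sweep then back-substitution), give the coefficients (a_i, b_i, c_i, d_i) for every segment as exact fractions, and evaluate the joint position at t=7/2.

  seg 0: a=-4 b=11/15 c=0 d=-2/45
  seg 1: a=-3 b=-7/15 c=-2/5 d=1/15
S(7/2) = -133/40

Δ: Δ0=1/3, Δ1=-1
row 1: diag=10, rhs=-8; c'=1/5, d'=-4/5
back: M1=-4/5
M: M0=0, M1=-4/5, M2=0
seg 0: a=-4, c=M0/2=0, d=(M1−M0)/(6·3)=-2/45, b=Δ0−h0·(2M0+M1)/6=11/15
seg 1: a=-3, c=M1/2=-2/5, d=(M2−M1)/(6·2)=1/15, b=Δ1−h1·(2M1+M2)/6=-7/15
t_q=7/2 → seg 1, τ=1/2; S=-3+-7/15·τ+-2/5·τ²+1/15·τ³=-133/40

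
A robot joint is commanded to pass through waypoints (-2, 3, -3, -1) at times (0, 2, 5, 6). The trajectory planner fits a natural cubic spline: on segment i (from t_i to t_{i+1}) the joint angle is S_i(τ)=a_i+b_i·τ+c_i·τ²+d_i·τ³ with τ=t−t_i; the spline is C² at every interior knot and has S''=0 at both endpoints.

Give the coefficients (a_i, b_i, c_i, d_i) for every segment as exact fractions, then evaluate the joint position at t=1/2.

  seg 0: a=-2 b=547/142 c=0 d=-24/71
  seg 1: a=3 b=-29/142 c=-144/71 d=203/426
  seg 2: a=-3 b=35/71 c=321/142 d=-107/142
S(1/2) = -33/284

Δ: Δ0=5/2, Δ1=-2, Δ2=2
row 1: diag=10, rhs=-27; c'=3/10, d'=-27/10
row 2: denom=8−3·3/10=71/10; d'=(24−3·-27/10)/(71/10)=321/71
back: M2=321/71
back: M1=-27/10−3/10·321/71=-288/71
M: M0=0, M1=-288/71, M2=321/71, M3=0
seg 0: a=-2, c=M0/2=0, d=(M1−M0)/(6·2)=-24/71, b=Δ0−h0·(2M0+M1)/6=547/142
seg 1: a=3, c=M1/2=-144/71, d=(M2−M1)/(6·3)=203/426, b=Δ1−h1·(2M1+M2)/6=-29/142
seg 2: a=-3, c=M2/2=321/142, d=(M3−M2)/(6·1)=-107/142, b=Δ2−h2·(2M2+M3)/6=35/71
t_q=1/2 → seg 0, τ=1/2; S=-2+547/142·τ+0·τ²+-24/71·τ³=-33/284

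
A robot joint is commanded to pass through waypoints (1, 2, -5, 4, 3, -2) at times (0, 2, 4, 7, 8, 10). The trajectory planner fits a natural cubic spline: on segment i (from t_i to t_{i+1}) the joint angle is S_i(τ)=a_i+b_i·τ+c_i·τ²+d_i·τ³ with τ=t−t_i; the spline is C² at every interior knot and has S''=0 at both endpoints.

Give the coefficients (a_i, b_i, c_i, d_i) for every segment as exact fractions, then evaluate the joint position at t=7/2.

  seg 0: a=1 b=639/314 c=0 d=-241/628
  seg 1: a=2 b=-807/314 c=-723/314 d=577/628
  seg 2: a=-5 b=-237/314 c=504/157 d=-205/314
  seg 3: a=4 b=138/157 c=-837/314 d=247/314
  seg 4: a=3 b=-657/314 c=-48/157 d=8/157
S(7/2) = -19769/5024

Δ: Δ0=1/2, Δ1=-7/2, Δ2=3, Δ3=-1, Δ4=-5/2
row 1: diag=8, rhs=-24; c'=1/4, d'=-3
row 2: denom=10−2·1/4=19/2; d'=(39−2·-3)/(19/2)=90/19
row 3: denom=8−3·6/19=134/19; d'=(-24−3·90/19)/(134/19)=-363/67
row 4: denom=6−1·19/134=785/134; d'=(-9−1·-363/67)/(785/134)=-96/157
back: M4=-96/157
back: M3=-363/67−19/134·-96/157=-837/157
back: M2=90/19−6/19·-837/157=1008/157
back: M1=-3−1/4·1008/157=-723/157
M: M0=0, M1=-723/157, M2=1008/157, M3=-837/157, M4=-96/157, M5=0
seg 0: a=1, c=M0/2=0, d=(M1−M0)/(6·2)=-241/628, b=Δ0−h0·(2M0+M1)/6=639/314
seg 1: a=2, c=M1/2=-723/314, d=(M2−M1)/(6·2)=577/628, b=Δ1−h1·(2M1+M2)/6=-807/314
seg 2: a=-5, c=M2/2=504/157, d=(M3−M2)/(6·3)=-205/314, b=Δ2−h2·(2M2+M3)/6=-237/314
seg 3: a=4, c=M3/2=-837/314, d=(M4−M3)/(6·1)=247/314, b=Δ3−h3·(2M3+M4)/6=138/157
seg 4: a=3, c=M4/2=-48/157, d=(M5−M4)/(6·2)=8/157, b=Δ4−h4·(2M4+M5)/6=-657/314
t_q=7/2 → seg 1, τ=3/2; S=2+-807/314·τ+-723/314·τ²+577/628·τ³=-19769/5024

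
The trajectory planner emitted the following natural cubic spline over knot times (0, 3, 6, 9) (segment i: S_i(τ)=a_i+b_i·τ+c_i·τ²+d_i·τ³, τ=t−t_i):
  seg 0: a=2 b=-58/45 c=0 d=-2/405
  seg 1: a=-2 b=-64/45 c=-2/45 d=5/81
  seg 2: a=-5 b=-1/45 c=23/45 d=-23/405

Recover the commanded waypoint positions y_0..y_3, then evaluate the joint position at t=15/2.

y_0 = S_0(0) = a_0 = 2
y_1 = S_1(0) = a_1 = -2
y_2 = S_2(0) = a_2 = -5
y_3 = S_2(3) = -2
t_q=15/2 is in segment 2 (τ=3/2); S_2(τ)=-163/40

y_0=2 y_1=-2 y_2=-5 y_3=-2
S(15/2) = -163/40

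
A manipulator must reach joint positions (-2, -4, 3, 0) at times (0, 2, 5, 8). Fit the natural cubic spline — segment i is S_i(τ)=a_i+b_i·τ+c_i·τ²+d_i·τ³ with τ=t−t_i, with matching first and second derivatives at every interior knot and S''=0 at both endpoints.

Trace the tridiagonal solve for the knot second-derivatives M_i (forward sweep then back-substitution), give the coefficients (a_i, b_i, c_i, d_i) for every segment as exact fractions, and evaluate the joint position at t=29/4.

Δ: Δ0=-1, Δ1=7/3, Δ2=-1
row 1: diag=10, rhs=20; c'=3/10, d'=2
row 2: denom=12−3·3/10=111/10; d'=(-20−3·2)/(111/10)=-260/111
back: M2=-260/111
back: M1=2−3/10·-260/111=100/37
M: M0=0, M1=100/37, M2=-260/111, M3=0
seg 0: a=-2, c=M0/2=0, d=(M1−M0)/(6·2)=25/111, b=Δ0−h0·(2M0+M1)/6=-211/111
seg 1: a=-4, c=M1/2=50/37, d=(M2−M1)/(6·3)=-280/999, b=Δ1−h1·(2M1+M2)/6=89/111
seg 2: a=3, c=M2/2=-130/111, d=(M3−M2)/(6·3)=130/999, b=Δ2−h2·(2M2+M3)/6=149/111
t_q=29/4 → seg 2, τ=9/4; S=3+149/111·τ+-130/111·τ²+130/999·τ³=1863/1184

  seg 0: a=-2 b=-211/111 c=0 d=25/111
  seg 1: a=-4 b=89/111 c=50/37 d=-280/999
  seg 2: a=3 b=149/111 c=-130/111 d=130/999
S(29/4) = 1863/1184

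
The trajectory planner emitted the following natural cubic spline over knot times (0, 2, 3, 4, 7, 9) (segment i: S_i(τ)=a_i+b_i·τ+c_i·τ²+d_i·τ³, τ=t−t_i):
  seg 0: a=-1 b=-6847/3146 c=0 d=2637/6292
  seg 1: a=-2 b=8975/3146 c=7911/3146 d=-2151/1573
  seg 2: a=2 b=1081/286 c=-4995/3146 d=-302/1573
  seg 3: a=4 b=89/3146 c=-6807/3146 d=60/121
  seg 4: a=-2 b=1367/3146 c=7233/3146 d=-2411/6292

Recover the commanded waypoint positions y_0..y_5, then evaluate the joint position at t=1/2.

y_0 = S_0(0) = a_0 = -1
y_1 = S_1(0) = a_1 = -2
y_2 = S_2(0) = a_2 = 2
y_3 = S_3(0) = a_3 = 4
y_4 = S_4(0) = a_4 = -2
y_5 = S_4(2) = 5
t_q=1/2 is in segment 0 (τ=1/2); S_0(τ)=-102475/50336

y_0=-1 y_1=-2 y_2=2 y_3=4 y_4=-2 y_5=5
S(1/2) = -102475/50336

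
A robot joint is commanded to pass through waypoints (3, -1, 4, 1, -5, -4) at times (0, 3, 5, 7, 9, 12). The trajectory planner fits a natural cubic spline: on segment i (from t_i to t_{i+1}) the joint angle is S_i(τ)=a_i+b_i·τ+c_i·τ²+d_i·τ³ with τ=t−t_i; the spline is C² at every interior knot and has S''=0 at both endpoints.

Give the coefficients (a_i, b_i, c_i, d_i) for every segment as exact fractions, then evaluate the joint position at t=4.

  seg 0: a=3 b=-159/56 c=0 d=253/1512
  seg 1: a=-1 b=47/28 c=253/168 d=-23/42
  seg 2: a=4 b=95/84 c=-299/168 d=13/56
  seg 3: a=1 b=-269/84 c=-65/168 d=41/168
  seg 4: a=-5 b=-51/28 c=181/168 d=-181/1512
S(4) = 275/168

Δ: Δ0=-4/3, Δ1=5/2, Δ2=-3/2, Δ3=-3, Δ4=1/3
row 1: diag=10, rhs=23; c'=1/5, d'=23/10
row 2: denom=8−2·1/5=38/5; d'=(-24−2·23/10)/(38/5)=-143/38
row 3: denom=8−2·5/19=142/19; d'=(-9−2·-143/38)/(142/19)=-14/71
row 4: denom=10−2·19/71=672/71; d'=(20−2·-14/71)/(672/71)=181/84
back: M4=181/84
back: M3=-14/71−19/71·181/84=-65/84
back: M2=-143/38−5/19·-65/84=-299/84
back: M1=23/10−1/5·-299/84=253/84
M: M0=0, M1=253/84, M2=-299/84, M3=-65/84, M4=181/84, M5=0
seg 0: a=3, c=M0/2=0, d=(M1−M0)/(6·3)=253/1512, b=Δ0−h0·(2M0+M1)/6=-159/56
seg 1: a=-1, c=M1/2=253/168, d=(M2−M1)/(6·2)=-23/42, b=Δ1−h1·(2M1+M2)/6=47/28
seg 2: a=4, c=M2/2=-299/168, d=(M3−M2)/(6·2)=13/56, b=Δ2−h2·(2M2+M3)/6=95/84
seg 3: a=1, c=M3/2=-65/168, d=(M4−M3)/(6·2)=41/168, b=Δ3−h3·(2M3+M4)/6=-269/84
seg 4: a=-5, c=M4/2=181/168, d=(M5−M4)/(6·3)=-181/1512, b=Δ4−h4·(2M4+M5)/6=-51/28
t_q=4 → seg 1, τ=1; S=-1+47/28·τ+253/168·τ²+-23/42·τ³=275/168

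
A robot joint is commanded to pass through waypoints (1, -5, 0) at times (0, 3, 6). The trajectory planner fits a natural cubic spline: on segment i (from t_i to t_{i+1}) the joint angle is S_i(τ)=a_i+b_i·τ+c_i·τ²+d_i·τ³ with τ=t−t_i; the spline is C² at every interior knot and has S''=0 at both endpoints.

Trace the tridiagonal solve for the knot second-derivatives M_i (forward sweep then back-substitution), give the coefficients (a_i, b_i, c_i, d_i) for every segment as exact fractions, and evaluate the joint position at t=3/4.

Δ: Δ0=-2, Δ1=5/3
row 1: diag=12, rhs=22; c'=1/4, d'=11/6
back: M1=11/6
M: M0=0, M1=11/6, M2=0
seg 0: a=1, c=M0/2=0, d=(M1−M0)/(6·3)=11/108, b=Δ0−h0·(2M0+M1)/6=-35/12
seg 1: a=-5, c=M1/2=11/12, d=(M2−M1)/(6·3)=-11/108, b=Δ1−h1·(2M1+M2)/6=-1/6
t_q=3/4 → seg 0, τ=3/4; S=1+-35/12·τ+0·τ²+11/108·τ³=-293/256

  seg 0: a=1 b=-35/12 c=0 d=11/108
  seg 1: a=-5 b=-1/6 c=11/12 d=-11/108
S(3/4) = -293/256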